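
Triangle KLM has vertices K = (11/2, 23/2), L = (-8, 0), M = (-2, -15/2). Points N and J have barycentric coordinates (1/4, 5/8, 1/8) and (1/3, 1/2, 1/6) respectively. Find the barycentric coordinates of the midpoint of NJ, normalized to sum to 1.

Since both coordinate triples sum to 1, the midpoint's barycentrics are the componentwise average.
(1/4+1/3)/2 = 7/24; similarly 9/16 and 7/48.

(7/24, 9/16, 7/48)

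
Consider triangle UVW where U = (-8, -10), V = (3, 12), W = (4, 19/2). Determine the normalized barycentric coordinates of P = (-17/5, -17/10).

Signed area of the reference triangle: [UVW] = ½·((-8)·(12−(19/2)) + 3·(19/2−(-10)) + 4·(-10−12)) = ½·(-20 + 117/2 − 88) = -99/4.
[PVW] = ½·((-17/5)·(12−(19/2)) + 3·(19/2−(-17/10)) + 4·(-17/10−12)) = ½·(-17/2 + 168/5 − 274/5) = -297/20, so the U-coordinate is (-297/20)/(-99/4) = 3/5.
[UPW] = ½·((-8)·(-17/10−(19/2)) + (-17/5)·(19/2−(-10)) + 4·(-10−(-17/10))) = ½·(448/5 − 663/10 − 166/5) = -99/20, so the V-coordinate is 1/5.
[UVP] = ½·((-8)·(12−(-17/10)) + 3·(-17/10−(-10)) + (-17/5)·(-10−12)) = ½·(-548/5 + 249/10 + 374/5) = -99/20, so the W-coordinate is 1/5.

(3/5, 1/5, 1/5)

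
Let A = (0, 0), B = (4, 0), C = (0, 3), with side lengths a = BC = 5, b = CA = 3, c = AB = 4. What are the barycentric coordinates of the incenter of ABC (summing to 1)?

The incenter has barycentric coordinates proportional to the opposite side lengths: (5 : 3 : 4).
Normalizing by 5+3+4 = 12 gives (5/12, 1/4, 1/3).

(5/12, 1/4, 1/3)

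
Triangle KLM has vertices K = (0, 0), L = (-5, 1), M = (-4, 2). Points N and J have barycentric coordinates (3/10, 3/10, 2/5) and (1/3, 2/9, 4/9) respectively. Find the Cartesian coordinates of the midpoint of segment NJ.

(-539/180, 199/180)

Barycentric coordinates of the midpoint are the average: (19/60, 47/180, 19/45).
Converting: (19/60)·K + (47/180)·L + (19/45)·M = (-539/180, 199/180).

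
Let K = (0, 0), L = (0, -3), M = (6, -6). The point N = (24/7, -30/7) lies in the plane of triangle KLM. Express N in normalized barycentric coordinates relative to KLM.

(1/7, 2/7, 4/7)

Signed area of the reference triangle: [KLM] = ½·(0·(-3−(-6)) + 0·(-6−0) + 6·(0−(-3))) = ½·(0 + 0 + 18) = 9.
[NLM] = ½·((24/7)·(-3−(-6)) + 0·(-6−(-30/7)) + 6·(-30/7−(-3))) = ½·(72/7 + 0 − 54/7) = 9/7, so the K-coordinate is (9/7)/9 = 1/7.
[KNM] = ½·(0·(-30/7−(-6)) + (24/7)·(-6−0) + 6·(0−(-30/7))) = ½·(0 − 144/7 + 180/7) = 18/7, so the L-coordinate is 2/7.
[KLN] = ½·(0·(-3−(-30/7)) + 0·(-30/7−0) + (24/7)·(0−(-3))) = ½·(0 + 0 + 72/7) = 36/7, so the M-coordinate is 4/7.
Check: 1/7 + 2/7 + 4/7 = 1.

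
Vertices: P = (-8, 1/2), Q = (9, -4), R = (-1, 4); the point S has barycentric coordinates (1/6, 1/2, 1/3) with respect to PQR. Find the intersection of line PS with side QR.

(5, -4/5)

Line PS meets QR where the P-coordinate vanishes; zeroing S's P-weight and renormalizing leaves Q, R-weights 1/2 : 1/3 → (3/5, 2/5).
So T = (3/5)·Q + (2/5)·R = (5, -4/5).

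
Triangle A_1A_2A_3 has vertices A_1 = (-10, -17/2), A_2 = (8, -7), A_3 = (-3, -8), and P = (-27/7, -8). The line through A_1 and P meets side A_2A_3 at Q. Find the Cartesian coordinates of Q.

Barycentric coordinates of P with respect to A_1A_2A_3: (4/7, 2/7, 1/7).
On side A_2A_3 the A_1-coordinate is zero; dropping P's A_1-weight 4/7 and renormalizing the remaining 2/7 : 1/7 gives weights 2/3, 1/3 on A_2, A_3.
Q = (2/3)·(8, -7) + (1/3)·(-3, -8) = (13/3, -22/3).

(13/3, -22/3)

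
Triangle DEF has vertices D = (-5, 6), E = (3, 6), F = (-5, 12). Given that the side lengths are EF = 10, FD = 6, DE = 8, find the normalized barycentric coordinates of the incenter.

The incenter has barycentric coordinates proportional to the opposite side lengths: (10 : 6 : 8).
Normalizing by 10+6+8 = 24 gives (5/12, 1/4, 1/3).

(5/12, 1/4, 1/3)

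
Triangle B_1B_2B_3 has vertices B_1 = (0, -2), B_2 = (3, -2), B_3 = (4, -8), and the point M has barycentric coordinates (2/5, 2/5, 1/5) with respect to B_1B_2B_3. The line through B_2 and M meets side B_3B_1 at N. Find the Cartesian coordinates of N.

Line B_2M meets B_3B_1 where the B_2-coordinate vanishes; zeroing M's B_2-weight and renormalizing leaves B_3, B_1-weights 1/5 : 2/5 → (1/3, 2/3).
So N = (1/3)·B_3 + (2/3)·B_1 = (4/3, -4).

(4/3, -4)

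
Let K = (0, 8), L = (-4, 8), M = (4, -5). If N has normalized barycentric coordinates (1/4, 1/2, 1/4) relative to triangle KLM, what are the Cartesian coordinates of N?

N = (1/4)·K + (1/2)·L + (1/4)·M.
x-coordinate: (1/4)·0 + (1/2)·(-4) + (1/4)·4 = -1.
y-coordinate: (1/4)·8 + (1/2)·8 + (1/4)·(-5) = 19/4.

(-1, 19/4)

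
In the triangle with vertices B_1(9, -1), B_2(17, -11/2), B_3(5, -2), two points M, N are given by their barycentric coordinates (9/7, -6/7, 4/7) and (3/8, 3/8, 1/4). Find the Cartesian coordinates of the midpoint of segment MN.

(38/7, -73/224)

Barycentric coordinates of the midpoint are the average: (93/112, -27/112, 23/56).
Converting: (93/112)·B_1 + (-27/112)·B_2 + (23/56)·B_3 = (38/7, -73/224).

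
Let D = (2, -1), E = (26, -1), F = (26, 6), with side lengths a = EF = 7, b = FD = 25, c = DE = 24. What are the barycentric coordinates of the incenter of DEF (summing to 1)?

The incenter has barycentric coordinates proportional to the opposite side lengths: (7 : 25 : 24).
Normalizing by 7+25+24 = 56 gives (1/8, 25/56, 3/7).

(1/8, 25/56, 3/7)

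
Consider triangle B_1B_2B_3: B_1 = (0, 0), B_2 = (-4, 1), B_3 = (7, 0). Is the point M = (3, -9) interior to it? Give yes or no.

no

Barycentric coordinates of M: (103/7, -9, -33/7).
The three coordinates are positive, negative, negative; a point is interior exactly when all three are positive.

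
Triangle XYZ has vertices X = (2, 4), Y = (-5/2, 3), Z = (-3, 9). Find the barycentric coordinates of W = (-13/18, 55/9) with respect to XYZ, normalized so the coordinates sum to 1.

(4/9, 1/9, 4/9)

Signed area of the reference triangle: [XYZ] = ½·(2·(3−9) + (-5/2)·(9−4) + (-3)·(4−3)) = ½·(-12 − 25/2 − 3) = -55/4.
[WYZ] = ½·((-13/18)·(3−9) + (-5/2)·(9−(55/9)) + (-3)·(55/9−3)) = ½·(13/3 − 65/9 − 28/3) = -55/9, so the X-coordinate is (-55/9)/(-55/4) = 4/9.
[XWZ] = ½·(2·(55/9−9) + (-13/18)·(9−4) + (-3)·(4−(55/9))) = ½·(-52/9 − 65/18 + 19/3) = -55/36, so the Y-coordinate is 1/9.
[XYW] = ½·(2·(3−(55/9)) + (-5/2)·(55/9−4) + (-13/18)·(4−3)) = ½·(-56/9 − 95/18 − 13/18) = -55/9, so the Z-coordinate is 4/9.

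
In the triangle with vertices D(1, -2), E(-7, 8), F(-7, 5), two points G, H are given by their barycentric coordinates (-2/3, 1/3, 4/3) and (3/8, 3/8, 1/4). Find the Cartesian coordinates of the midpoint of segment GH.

Barycentric coordinates of the midpoint are the average: (-7/48, 17/48, 19/24).
Converting: (-7/48)·D + (17/48)·E + (19/24)·F = (-49/6, 85/12).

(-49/6, 85/12)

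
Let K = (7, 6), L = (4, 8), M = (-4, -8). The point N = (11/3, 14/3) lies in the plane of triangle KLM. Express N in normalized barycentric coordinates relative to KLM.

Signed area of the reference triangle: [KLM] = ½·(7·(8−(-8)) + 4·(-8−6) + (-4)·(6−8)) = ½·(112 − 56 + 8) = 32.
[NLM] = ½·((11/3)·(8−(-8)) + 4·(-8−(14/3)) + (-4)·(14/3−8)) = ½·(176/3 − 152/3 + 40/3) = 32/3, so the K-coordinate is (32/3)/32 = 1/3.
[KNM] = ½·(7·(14/3−(-8)) + (11/3)·(-8−6) + (-4)·(6−(14/3))) = ½·(266/3 − 154/3 − 16/3) = 16, so the L-coordinate is 1/2.
[KLN] = ½·(7·(8−(14/3)) + 4·(14/3−6) + (11/3)·(6−8)) = ½·(70/3 − 16/3 − 22/3) = 16/3, so the M-coordinate is 1/6.
Check: 1/3 + 1/2 + 1/6 = 1.

(1/3, 1/2, 1/6)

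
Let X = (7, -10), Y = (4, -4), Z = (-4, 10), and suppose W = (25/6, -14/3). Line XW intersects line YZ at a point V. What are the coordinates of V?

(4/3, 2/3)

Barycentric coordinates of W with respect to XYZ: (1/2, 1/3, 1/6).
On side YZ the X-coordinate is zero; dropping W's X-weight 1/2 and renormalizing the remaining 1/3 : 1/6 gives weights 2/3, 1/3 on Y, Z.
V = (2/3)·(4, -4) + (1/3)·(-4, 10) = (4/3, 2/3).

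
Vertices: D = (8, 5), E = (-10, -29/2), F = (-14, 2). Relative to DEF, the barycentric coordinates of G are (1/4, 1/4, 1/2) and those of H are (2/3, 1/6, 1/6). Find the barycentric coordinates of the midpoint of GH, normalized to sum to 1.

(11/24, 5/24, 1/3)

Since both coordinate triples sum to 1, the midpoint's barycentrics are the componentwise average.
(1/4+2/3)/2 = 11/24; similarly 5/24 and 1/3.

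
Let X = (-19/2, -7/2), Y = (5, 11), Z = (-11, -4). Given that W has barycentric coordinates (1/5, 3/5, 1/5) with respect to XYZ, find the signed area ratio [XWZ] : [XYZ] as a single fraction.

3/5

The signed ratio [XWZ]/[XYZ] equals the barycentric coordinate of W at vertex Y, which is 3/5.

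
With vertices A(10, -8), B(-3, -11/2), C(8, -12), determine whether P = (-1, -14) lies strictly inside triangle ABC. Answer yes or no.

Barycentric coordinates of P: (-161/114, 32/57, 211/114).
The three coordinates are negative, positive, positive; a point is interior exactly when all three are positive.

no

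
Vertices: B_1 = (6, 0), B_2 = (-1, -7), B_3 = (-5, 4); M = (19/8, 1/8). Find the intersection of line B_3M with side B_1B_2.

(29/6, -7/6)

Barycentric coordinates of M with respect to B_1B_2B_3: (5/8, 1/8, 1/4).
On side B_1B_2 the B_3-coordinate is zero; dropping M's B_3-weight 1/4 and renormalizing the remaining 5/8 : 1/8 gives weights 5/6, 1/6 on B_1, B_2.
N = (5/6)·(6, 0) + (1/6)·(-1, -7) = (29/6, -7/6).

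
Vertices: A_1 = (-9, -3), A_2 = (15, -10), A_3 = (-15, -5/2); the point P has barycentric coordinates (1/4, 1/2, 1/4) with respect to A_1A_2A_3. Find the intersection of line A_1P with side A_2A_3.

Line A_1P meets A_2A_3 where the A_1-coordinate vanishes; zeroing P's A_1-weight and renormalizing leaves A_2, A_3-weights 1/2 : 1/4 → (2/3, 1/3).
So Q = (2/3)·A_2 + (1/3)·A_3 = (5, -15/2).

(5, -15/2)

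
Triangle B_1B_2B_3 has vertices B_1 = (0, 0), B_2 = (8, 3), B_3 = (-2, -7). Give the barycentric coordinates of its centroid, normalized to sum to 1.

The centroid is the average of the vertices, so each weight is 1/3.

(1/3, 1/3, 1/3)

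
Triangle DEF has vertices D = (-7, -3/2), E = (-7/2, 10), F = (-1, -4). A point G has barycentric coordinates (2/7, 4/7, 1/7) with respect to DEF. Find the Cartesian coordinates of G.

(-29/7, 33/7)

G = (2/7)·D + (4/7)·E + (1/7)·F.
x-coordinate: (2/7)·(-7) + (4/7)·(-7/2) + (1/7)·(-1) = -29/7.
y-coordinate: (2/7)·(-3/2) + (4/7)·10 + (1/7)·(-4) = 33/7.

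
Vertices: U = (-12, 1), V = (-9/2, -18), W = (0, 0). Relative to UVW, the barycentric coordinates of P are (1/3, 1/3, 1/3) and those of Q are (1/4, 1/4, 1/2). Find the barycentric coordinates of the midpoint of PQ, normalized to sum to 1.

Since both coordinate triples sum to 1, the midpoint's barycentrics are the componentwise average.
(1/3+1/4)/2 = 7/24; similarly 7/24 and 5/12.

(7/24, 7/24, 5/12)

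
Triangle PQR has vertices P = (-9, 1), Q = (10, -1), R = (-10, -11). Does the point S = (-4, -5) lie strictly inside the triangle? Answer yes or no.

Barycentric coordinates of S: (6/23, 33/115, 52/115).
The three coordinates are positive, positive, positive; a point is interior exactly when all three are positive.

yes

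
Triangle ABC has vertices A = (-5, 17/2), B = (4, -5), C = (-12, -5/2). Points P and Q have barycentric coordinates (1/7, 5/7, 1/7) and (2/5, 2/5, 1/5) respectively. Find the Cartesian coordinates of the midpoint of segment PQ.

Barycentric coordinates of the midpoint are the average: (19/70, 39/70, 6/35).
Converting: (19/70)·A + (39/70)·B + (6/35)·C = (-83/70, -127/140).

(-83/70, -127/140)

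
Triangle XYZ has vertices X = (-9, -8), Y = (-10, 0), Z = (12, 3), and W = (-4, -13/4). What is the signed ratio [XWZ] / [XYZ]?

1/4

[XYZ] = ½·((-9)·(0−3) + (-10)·(3−(-8)) + 12·(-8−0)) = ½·(27 − 110 − 96) = -179/2.
[XWZ] = ½·((-9)·(-13/4−3) + (-4)·(3−(-8)) + 12·(-8−(-13/4))) = ½·(225/4 − 44 − 57) = -179/8, so the ratio is (-179/8)/(-179/2) = 1/4.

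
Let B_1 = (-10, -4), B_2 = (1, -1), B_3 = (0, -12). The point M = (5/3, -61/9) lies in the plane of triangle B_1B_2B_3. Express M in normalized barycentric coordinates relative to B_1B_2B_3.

Signed area of the reference triangle: [B_1B_2B_3] = ½·((-10)·(-1−(-12)) + 1·(-12−(-4)) + 0·(-4−(-1))) = ½·(-110 − 8 + 0) = -59.
[MB_2B_3] = ½·((5/3)·(-1−(-12)) + 1·(-12−(-61/9)) + 0·(-61/9−(-1))) = ½·(55/3 − 47/9 + 0) = 59/9, so the B_1-coordinate is (59/9)/(-59) = -1/9.
[B_1MB_3] = ½·((-10)·(-61/9−(-12)) + (5/3)·(-12−(-4)) + 0·(-4−(-61/9))) = ½·(-470/9 − 40/3 + 0) = -295/9, so the B_2-coordinate is 5/9.
[B_1B_2M] = ½·((-10)·(-1−(-61/9)) + 1·(-61/9−(-4)) + (5/3)·(-4−(-1))) = ½·(-520/9 − 25/9 − 5) = -295/9, so the B_3-coordinate is 5/9.
Check: -1/9 + 5/9 + 5/9 = 1.

(-1/9, 5/9, 5/9)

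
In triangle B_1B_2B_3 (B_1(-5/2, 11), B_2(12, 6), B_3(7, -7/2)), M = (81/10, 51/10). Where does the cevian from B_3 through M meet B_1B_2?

Barycentric coordinates of M with respect to B_1B_2B_3: (1/5, 3/5, 1/5).
On side B_1B_2 the B_3-coordinate is zero; dropping M's B_3-weight 1/5 and renormalizing the remaining 1/5 : 3/5 gives weights 1/4, 3/4 on B_1, B_2.
N = (1/4)·(-5/2, 11) + (3/4)·(12, 6) = (67/8, 29/4).

(67/8, 29/4)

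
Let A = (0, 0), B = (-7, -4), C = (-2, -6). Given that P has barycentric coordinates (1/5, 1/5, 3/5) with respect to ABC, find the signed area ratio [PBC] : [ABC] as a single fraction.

1/5

The signed ratio [PBC]/[ABC] equals the barycentric coordinate of P at vertex A, which is 1/5.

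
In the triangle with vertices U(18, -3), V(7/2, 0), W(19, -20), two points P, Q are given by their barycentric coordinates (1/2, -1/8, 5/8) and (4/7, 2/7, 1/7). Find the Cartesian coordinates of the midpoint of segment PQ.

Barycentric coordinates of the midpoint are the average: (15/28, 9/112, 43/112).
Converting: (15/28)·U + (9/112)·V + (43/112)·W = (551/32, -65/7).

(551/32, -65/7)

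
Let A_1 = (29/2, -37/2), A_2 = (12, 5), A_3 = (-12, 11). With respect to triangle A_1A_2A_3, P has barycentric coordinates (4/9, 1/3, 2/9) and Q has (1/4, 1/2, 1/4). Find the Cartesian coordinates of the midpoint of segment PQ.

(1037/144, -251/144)

Barycentric coordinates of the midpoint are the average: (25/72, 5/12, 17/72).
Converting: (25/72)·A_1 + (5/12)·A_2 + (17/72)·A_3 = (1037/144, -251/144).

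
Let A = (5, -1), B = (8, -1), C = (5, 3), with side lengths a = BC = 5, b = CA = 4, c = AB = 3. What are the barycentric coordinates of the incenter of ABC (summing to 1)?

The incenter has barycentric coordinates proportional to the opposite side lengths: (5 : 4 : 3).
Normalizing by 5+4+3 = 12 gives (5/12, 1/3, 1/4).

(5/12, 1/3, 1/4)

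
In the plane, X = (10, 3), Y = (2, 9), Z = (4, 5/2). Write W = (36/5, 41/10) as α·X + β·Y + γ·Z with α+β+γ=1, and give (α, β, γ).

(3/5, 1/5, 1/5)

Signed area of the reference triangle: [XYZ] = ½·(10·(9−(5/2)) + 2·(5/2−3) + 4·(3−9)) = ½·(65 − 1 − 24) = 20.
[WYZ] = ½·((36/5)·(9−(5/2)) + 2·(5/2−(41/10)) + 4·(41/10−9)) = ½·(234/5 − 16/5 − 98/5) = 12, so the X-coordinate is 12/20 = 3/5.
[XWZ] = ½·(10·(41/10−(5/2)) + (36/5)·(5/2−3) + 4·(3−(41/10))) = ½·(16 − 18/5 − 22/5) = 4, so the Y-coordinate is 1/5.
[XYW] = ½·(10·(9−(41/10)) + 2·(41/10−3) + (36/5)·(3−9)) = ½·(49 + 11/5 − 216/5) = 4, so the Z-coordinate is 1/5.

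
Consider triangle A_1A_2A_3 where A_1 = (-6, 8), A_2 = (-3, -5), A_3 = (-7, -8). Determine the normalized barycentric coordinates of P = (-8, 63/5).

Signed area of the reference triangle: [A_1A_2A_3] = ½·((-6)·(-5−(-8)) + (-3)·(-8−8) + (-7)·(8−(-5))) = ½·(-18 + 48 − 91) = -61/2.
[PA_2A_3] = ½·((-8)·(-5−(-8)) + (-3)·(-8−(63/5)) + (-7)·(63/5−(-5))) = ½·(-24 + 309/5 − 616/5) = -427/10, so the A_1-coordinate is (-427/10)/(-61/2) = 7/5.
[A_1PA_3] = ½·((-6)·(63/5−(-8)) + (-8)·(-8−8) + (-7)·(8−(63/5))) = ½·(-618/5 + 128 + 161/5) = 183/10, so the A_2-coordinate is -3/5.
[A_1A_2P] = ½·((-6)·(-5−(63/5)) + (-3)·(63/5−8) + (-8)·(8−(-5))) = ½·(528/5 − 69/5 − 104) = -61/10, so the A_3-coordinate is 1/5.

(7/5, -3/5, 1/5)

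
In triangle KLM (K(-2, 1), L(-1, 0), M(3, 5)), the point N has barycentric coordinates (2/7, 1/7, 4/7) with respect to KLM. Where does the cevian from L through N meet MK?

(4/3, 11/3)

Line LN meets MK where the L-coordinate vanishes; zeroing N's L-weight and renormalizing leaves M, K-weights 4/7 : 2/7 → (2/3, 1/3).
So J = (2/3)·M + (1/3)·K = (4/3, 11/3).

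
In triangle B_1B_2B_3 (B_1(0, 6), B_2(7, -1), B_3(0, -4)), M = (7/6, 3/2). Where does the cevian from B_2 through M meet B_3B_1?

(0, 2)

Barycentric coordinates of M with respect to B_1B_2B_3: (1/2, 1/6, 1/3).
On side B_3B_1 the B_2-coordinate is zero; dropping M's B_2-weight 1/6 and renormalizing the remaining 1/3 : 1/2 gives weights 2/5, 3/5 on B_3, B_1.
N = (2/5)·(0, -4) + (3/5)·(0, 6) = (0, 2).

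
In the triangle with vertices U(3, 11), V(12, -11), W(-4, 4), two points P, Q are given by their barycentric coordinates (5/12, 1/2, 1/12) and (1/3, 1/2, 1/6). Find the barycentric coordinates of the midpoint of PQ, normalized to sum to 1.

(3/8, 1/2, 1/8)

Since both coordinate triples sum to 1, the midpoint's barycentrics are the componentwise average.
(5/12+1/3)/2 = 3/8; similarly 1/2 and 1/8.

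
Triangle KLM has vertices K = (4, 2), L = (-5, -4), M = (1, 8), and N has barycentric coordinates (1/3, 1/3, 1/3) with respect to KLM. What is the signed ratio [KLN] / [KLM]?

1/3

The signed ratio [KLN]/[KLM] equals the barycentric coordinate of N at vertex M, which is 1/3.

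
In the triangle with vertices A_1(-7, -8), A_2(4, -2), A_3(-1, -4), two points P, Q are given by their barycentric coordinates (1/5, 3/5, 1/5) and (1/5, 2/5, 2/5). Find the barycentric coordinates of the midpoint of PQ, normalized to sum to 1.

Since both coordinate triples sum to 1, the midpoint's barycentrics are the componentwise average.
(1/5+1/5)/2 = 1/5; similarly 1/2 and 3/10.

(1/5, 1/2, 3/10)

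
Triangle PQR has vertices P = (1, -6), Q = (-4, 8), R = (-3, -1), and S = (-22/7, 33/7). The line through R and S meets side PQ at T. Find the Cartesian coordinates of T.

(-19/6, 17/3)

Barycentric coordinates of S with respect to PQR: (1/7, 5/7, 1/7).
On side PQ the R-coordinate is zero; dropping S's R-weight 1/7 and renormalizing the remaining 1/7 : 5/7 gives weights 1/6, 5/6 on P, Q.
T = (1/6)·(1, -6) + (5/6)·(-4, 8) = (-19/6, 17/3).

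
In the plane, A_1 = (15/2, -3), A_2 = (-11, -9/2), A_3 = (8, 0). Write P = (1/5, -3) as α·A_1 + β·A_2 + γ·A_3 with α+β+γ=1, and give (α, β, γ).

Signed area of the reference triangle: [A_1A_2A_3] = ½·((15/2)·(-9/2−0) + (-11)·(0−(-3)) + 8·(-3−(-9/2))) = ½·(-135/4 − 33 + 12) = -219/8.
[PA_2A_3] = ½·((1/5)·(-9/2−0) + (-11)·(0−(-3)) + 8·(-3−(-9/2))) = ½·(-9/10 − 33 + 12) = -219/20, so the A_1-coordinate is (-219/20)/(-219/8) = 2/5.
[A_1PA_3] = ½·((15/2)·(-3−0) + (1/5)·(0−(-3)) + 8·(-3−(-3))) = ½·(-45/2 + 3/5 + 0) = -219/20, so the A_2-coordinate is 2/5.
[A_1A_2P] = ½·((15/2)·(-9/2−(-3)) + (-11)·(-3−(-3)) + (1/5)·(-3−(-9/2))) = ½·(-45/4 + 0 + 3/10) = -219/40, so the A_3-coordinate is 1/5.
Check: 2/5 + 2/5 + 1/5 = 1.

(2/5, 2/5, 1/5)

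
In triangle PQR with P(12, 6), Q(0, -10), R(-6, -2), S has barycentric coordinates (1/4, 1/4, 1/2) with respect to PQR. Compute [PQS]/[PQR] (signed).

1/2

The signed ratio [PQS]/[PQR] equals the barycentric coordinate of S at vertex R, which is 1/2.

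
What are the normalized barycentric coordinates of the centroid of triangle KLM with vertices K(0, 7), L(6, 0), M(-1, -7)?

The centroid is the average of the vertices, so each weight is 1/3.

(1/3, 1/3, 1/3)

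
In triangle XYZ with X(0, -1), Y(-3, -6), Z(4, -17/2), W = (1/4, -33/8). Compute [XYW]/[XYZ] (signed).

[XYZ] = ½·(0·(-6−(-17/2)) + (-3)·(-17/2−(-1)) + 4·(-1−(-6))) = ½·(0 + 45/2 + 20) = 85/4.
[XYW] = ½·(0·(-6−(-33/8)) + (-3)·(-33/8−(-1)) + (1/4)·(-1−(-6))) = ½·(0 + 75/8 + 5/4) = 85/16, so the ratio is (85/16)/(85/4) = 1/4.

1/4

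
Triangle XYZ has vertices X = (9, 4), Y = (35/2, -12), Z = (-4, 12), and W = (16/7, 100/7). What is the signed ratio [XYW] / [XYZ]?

[XYZ] = ½·(9·(-12−12) + (35/2)·(12−4) + (-4)·(4−(-12))) = ½·(-216 + 140 − 64) = -70.
[XYW] = ½·(9·(-12−(100/7)) + (35/2)·(100/7−4) + (16/7)·(4−(-12))) = ½·(-1656/7 + 180 + 256/7) = -10, so the ratio is (-10)/(-70) = 1/7.

1/7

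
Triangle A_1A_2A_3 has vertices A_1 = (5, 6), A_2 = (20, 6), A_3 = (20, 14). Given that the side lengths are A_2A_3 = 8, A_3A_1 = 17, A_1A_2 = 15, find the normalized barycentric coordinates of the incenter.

(1/5, 17/40, 3/8)

The incenter has barycentric coordinates proportional to the opposite side lengths: (8 : 17 : 15).
Normalizing by 8+17+15 = 40 gives (1/5, 17/40, 3/8).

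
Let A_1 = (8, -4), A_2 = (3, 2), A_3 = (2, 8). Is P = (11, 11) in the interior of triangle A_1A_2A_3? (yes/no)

no

Barycentric coordinates of P: (19/8, -21/4, 31/8).
The three coordinates are positive, negative, positive; a point is interior exactly when all three are positive.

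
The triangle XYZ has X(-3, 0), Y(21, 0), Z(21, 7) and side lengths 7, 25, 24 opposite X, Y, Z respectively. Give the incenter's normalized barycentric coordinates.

(1/8, 25/56, 3/7)

The incenter has barycentric coordinates proportional to the opposite side lengths: (7 : 25 : 24).
Normalizing by 7+25+24 = 56 gives (1/8, 25/56, 3/7).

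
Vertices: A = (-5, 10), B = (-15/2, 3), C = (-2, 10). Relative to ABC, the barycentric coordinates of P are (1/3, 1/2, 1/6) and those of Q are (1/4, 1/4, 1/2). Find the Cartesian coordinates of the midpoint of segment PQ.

Barycentric coordinates of the midpoint are the average: (7/24, 3/8, 1/3).
Converting: (7/24)·A + (3/8)·B + (1/3)·C = (-79/16, 59/8).

(-79/16, 59/8)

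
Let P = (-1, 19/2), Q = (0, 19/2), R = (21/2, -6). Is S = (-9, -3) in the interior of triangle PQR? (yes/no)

Barycentric coordinates of S: (1083/62, -1071/62, 25/31).
The three coordinates are positive, negative, positive; a point is interior exactly when all three are positive.

no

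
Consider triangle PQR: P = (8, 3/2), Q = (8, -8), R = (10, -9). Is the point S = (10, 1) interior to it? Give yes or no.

Barycentric coordinates of S: (20/19, -20/19, 1).
The three coordinates are positive, negative, positive; a point is interior exactly when all three are positive.

no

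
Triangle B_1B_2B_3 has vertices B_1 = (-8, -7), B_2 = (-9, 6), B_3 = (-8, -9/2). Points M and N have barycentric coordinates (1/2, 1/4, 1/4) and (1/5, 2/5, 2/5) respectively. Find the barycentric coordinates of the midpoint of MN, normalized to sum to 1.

(7/20, 13/40, 13/40)

Since both coordinate triples sum to 1, the midpoint's barycentrics are the componentwise average.
(1/2+1/5)/2 = 7/20; similarly 13/40 and 13/40.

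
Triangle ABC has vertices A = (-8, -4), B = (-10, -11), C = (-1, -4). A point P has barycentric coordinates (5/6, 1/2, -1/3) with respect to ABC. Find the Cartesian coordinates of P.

P = (5/6)·A + (1/2)·B + (-1/3)·C.
x-coordinate: (5/6)·(-8) + (1/2)·(-10) + (-1/3)·(-1) = -34/3.
y-coordinate: (5/6)·(-4) + (1/2)·(-11) + (-1/3)·(-4) = -15/2.

(-34/3, -15/2)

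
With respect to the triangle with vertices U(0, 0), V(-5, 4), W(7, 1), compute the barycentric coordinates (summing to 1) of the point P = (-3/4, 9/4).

(1/4, 1/2, 1/4)

Signed area of the reference triangle: [UVW] = ½·(0·(4−1) + (-5)·(1−0) + 7·(0−4)) = ½·(0 − 5 − 28) = -33/2.
[PVW] = ½·((-3/4)·(4−1) + (-5)·(1−(9/4)) + 7·(9/4−4)) = ½·(-9/4 + 25/4 − 49/4) = -33/8, so the U-coordinate is (-33/8)/(-33/2) = 1/4.
[UPW] = ½·(0·(9/4−1) + (-3/4)·(1−0) + 7·(0−(9/4))) = ½·(0 − 3/4 − 63/4) = -33/4, so the V-coordinate is 1/2.
[UVP] = ½·(0·(4−(9/4)) + (-5)·(9/4−0) + (-3/4)·(0−4)) = ½·(0 − 45/4 + 3) = -33/8, so the W-coordinate is 1/4.
Check: 1/4 + 1/2 + 1/4 = 1.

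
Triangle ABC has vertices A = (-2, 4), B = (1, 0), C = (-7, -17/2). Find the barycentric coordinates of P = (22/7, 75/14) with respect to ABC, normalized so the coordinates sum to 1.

(3/7, 1, -3/7)

Signed area of the reference triangle: [ABC] = ½·((-2)·(0−(-17/2)) + 1·(-17/2−4) + (-7)·(4−0)) = ½·(-17 − 25/2 − 28) = -115/4.
[PBC] = ½·((22/7)·(0−(-17/2)) + 1·(-17/2−(75/14)) + (-7)·(75/14−0)) = ½·(187/7 − 97/7 − 75/2) = -345/28, so the A-coordinate is (-345/28)/(-115/4) = 3/7.
[APC] = ½·((-2)·(75/14−(-17/2)) + (22/7)·(-17/2−4) + (-7)·(4−(75/14))) = ½·(-194/7 − 275/7 + 19/2) = -115/4, so the B-coordinate is 1.
[ABP] = ½·((-2)·(0−(75/14)) + 1·(75/14−4) + (22/7)·(4−0)) = ½·(75/7 + 19/14 + 88/7) = 345/28, so the C-coordinate is -3/7.
Check: 3/7 + 1 − 3/7 = 1.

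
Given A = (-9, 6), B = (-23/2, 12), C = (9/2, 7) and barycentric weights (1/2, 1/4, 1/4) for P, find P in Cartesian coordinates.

P = (1/2)·A + (1/4)·B + (1/4)·C.
x-coordinate: (1/2)·(-9) + (1/4)·(-23/2) + (1/4)·(9/2) = -25/4.
y-coordinate: (1/2)·6 + (1/4)·12 + (1/4)·7 = 31/4.

(-25/4, 31/4)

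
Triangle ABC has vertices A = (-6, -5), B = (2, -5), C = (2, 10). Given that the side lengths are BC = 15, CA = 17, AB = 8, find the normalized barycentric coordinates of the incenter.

The incenter has barycentric coordinates proportional to the opposite side lengths: (15 : 17 : 8).
Normalizing by 15+17+8 = 40 gives (3/8, 17/40, 1/5).

(3/8, 17/40, 1/5)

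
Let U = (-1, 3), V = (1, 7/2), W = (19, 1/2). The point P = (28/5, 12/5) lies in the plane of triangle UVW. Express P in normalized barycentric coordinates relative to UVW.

(2/5, 3/10, 3/10)

Signed area of the reference triangle: [UVW] = ½·((-1)·(7/2−(1/2)) + 1·(1/2−3) + 19·(3−(7/2))) = ½·(-3 − 5/2 − 19/2) = -15/2.
[PVW] = ½·((28/5)·(7/2−(1/2)) + 1·(1/2−(12/5)) + 19·(12/5−(7/2))) = ½·(84/5 − 19/10 − 209/10) = -3, so the U-coordinate is (-3)/(-15/2) = 2/5.
[UPW] = ½·((-1)·(12/5−(1/2)) + (28/5)·(1/2−3) + 19·(3−(12/5))) = ½·(-19/10 − 14 + 57/5) = -9/4, so the V-coordinate is 3/10.
[UVP] = ½·((-1)·(7/2−(12/5)) + 1·(12/5−3) + (28/5)·(3−(7/2))) = ½·(-11/10 − 3/5 − 14/5) = -9/4, so the W-coordinate is 3/10.
Check: 2/5 + 3/10 + 3/10 = 1.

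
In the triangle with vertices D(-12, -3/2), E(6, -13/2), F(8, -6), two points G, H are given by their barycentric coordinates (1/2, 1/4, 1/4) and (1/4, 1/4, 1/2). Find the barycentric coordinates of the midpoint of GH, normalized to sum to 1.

Since both coordinate triples sum to 1, the midpoint's barycentrics are the componentwise average.
(1/2+1/4)/2 = 3/8; similarly 1/4 and 3/8.

(3/8, 1/4, 3/8)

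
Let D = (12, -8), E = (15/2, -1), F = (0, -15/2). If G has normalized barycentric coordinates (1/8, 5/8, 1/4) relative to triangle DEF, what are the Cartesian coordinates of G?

(99/16, -7/2)

G = (1/8)·D + (5/8)·E + (1/4)·F.
x-coordinate: (1/8)·12 + (5/8)·(15/2) + (1/4)·0 = 99/16.
y-coordinate: (1/8)·(-8) + (5/8)·(-1) + (1/4)·(-15/2) = -7/2.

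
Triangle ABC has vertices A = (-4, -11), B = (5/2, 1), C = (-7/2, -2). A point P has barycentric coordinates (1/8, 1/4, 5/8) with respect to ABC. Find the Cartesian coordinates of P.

(-33/16, -19/8)

P = (1/8)·A + (1/4)·B + (5/8)·C.
x-coordinate: (1/8)·(-4) + (1/4)·(5/2) + (5/8)·(-7/2) = -33/16.
y-coordinate: (1/8)·(-11) + (1/4)·1 + (5/8)·(-2) = -19/8.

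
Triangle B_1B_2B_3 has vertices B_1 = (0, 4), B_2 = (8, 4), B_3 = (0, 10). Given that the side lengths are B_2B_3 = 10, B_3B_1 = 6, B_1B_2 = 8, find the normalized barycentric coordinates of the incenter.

(5/12, 1/4, 1/3)

The incenter has barycentric coordinates proportional to the opposite side lengths: (10 : 6 : 8).
Normalizing by 10+6+8 = 24 gives (5/12, 1/4, 1/3).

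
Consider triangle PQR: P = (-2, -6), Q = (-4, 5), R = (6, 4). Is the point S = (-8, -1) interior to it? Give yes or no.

Barycentric coordinates of S: (16/27, 25/27, -14/27).
The three coordinates are positive, positive, negative; a point is interior exactly when all three are positive.

no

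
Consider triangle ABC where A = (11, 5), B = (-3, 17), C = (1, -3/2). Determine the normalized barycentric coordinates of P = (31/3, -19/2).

Signed area of the reference triangle: [ABC] = ½·(11·(17−(-3/2)) + (-3)·(-3/2−5) + 1·(5−17)) = ½·(407/2 + 39/2 − 12) = 211/2.
[PBC] = ½·((31/3)·(17−(-3/2)) + (-3)·(-3/2−(-19/2)) + 1·(-19/2−17)) = ½·(1147/6 − 24 − 53/2) = 211/3, so the A-coordinate is (211/3)/(211/2) = 2/3.
[APC] = ½·(11·(-19/2−(-3/2)) + (31/3)·(-3/2−5) + 1·(5−(-19/2))) = ½·(-88 − 403/6 + 29/2) = -211/3, so the B-coordinate is -2/3.
[ABP] = ½·(11·(17−(-19/2)) + (-3)·(-19/2−5) + (31/3)·(5−17)) = ½·(583/2 + 87/2 − 124) = 211/2, so the C-coordinate is 1.
Check: 2/3 − 2/3 + 1 = 1.

(2/3, -2/3, 1)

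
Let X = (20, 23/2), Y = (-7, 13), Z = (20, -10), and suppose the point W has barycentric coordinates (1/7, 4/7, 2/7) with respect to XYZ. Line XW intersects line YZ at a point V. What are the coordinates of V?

(2, 16/3)

Line XW meets YZ where the X-coordinate vanishes; zeroing W's X-weight and renormalizing leaves Y, Z-weights 4/7 : 2/7 → (2/3, 1/3).
So V = (2/3)·Y + (1/3)·Z = (2, 16/3).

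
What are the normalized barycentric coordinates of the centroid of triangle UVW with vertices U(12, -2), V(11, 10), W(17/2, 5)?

(1/3, 1/3, 1/3)

The centroid is the average of the vertices, so each weight is 1/3.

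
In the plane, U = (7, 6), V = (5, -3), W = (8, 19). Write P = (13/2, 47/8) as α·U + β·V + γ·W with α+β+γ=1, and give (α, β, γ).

(3/8, 3/8, 1/4)

Signed area of the reference triangle: [UVW] = ½·(7·(-3−19) + 5·(19−6) + 8·(6−(-3))) = ½·(-154 + 65 + 72) = -17/2.
[PVW] = ½·((13/2)·(-3−19) + 5·(19−(47/8)) + 8·(47/8−(-3))) = ½·(-143 + 525/8 + 71) = -51/16, so the U-coordinate is (-51/16)/(-17/2) = 3/8.
[UPW] = ½·(7·(47/8−19) + (13/2)·(19−6) + 8·(6−(47/8))) = ½·(-735/8 + 169/2 + 1) = -51/16, so the V-coordinate is 3/8.
[UVP] = ½·(7·(-3−(47/8)) + 5·(47/8−6) + (13/2)·(6−(-3))) = ½·(-497/8 − 5/8 + 117/2) = -17/8, so the W-coordinate is 1/4.
Check: 3/8 + 3/8 + 1/4 = 1.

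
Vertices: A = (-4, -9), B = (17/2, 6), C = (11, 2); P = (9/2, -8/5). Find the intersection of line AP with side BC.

Barycentric coordinates of P with respect to ABC: (2/5, 1/5, 2/5).
On side BC the A-coordinate is zero; dropping P's A-weight 2/5 and renormalizing the remaining 1/5 : 2/5 gives weights 1/3, 2/3 on B, C.
Q = (1/3)·(17/2, 6) + (2/3)·(11, 2) = (61/6, 10/3).

(61/6, 10/3)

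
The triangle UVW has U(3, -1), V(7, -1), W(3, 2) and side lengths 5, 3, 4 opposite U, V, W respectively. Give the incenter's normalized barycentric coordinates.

The incenter has barycentric coordinates proportional to the opposite side lengths: (5 : 3 : 4).
Normalizing by 5+3+4 = 12 gives (5/12, 1/4, 1/3).

(5/12, 1/4, 1/3)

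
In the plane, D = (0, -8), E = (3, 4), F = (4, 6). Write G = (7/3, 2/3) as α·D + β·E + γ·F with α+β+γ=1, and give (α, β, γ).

(1/3, 1/3, 1/3)

Signed area of the reference triangle: [DEF] = ½·(0·(4−6) + 3·(6−(-8)) + 4·(-8−4)) = ½·(0 + 42 − 48) = -3.
[GEF] = ½·((7/3)·(4−6) + 3·(6−(2/3)) + 4·(2/3−4)) = ½·(-14/3 + 16 − 40/3) = -1, so the D-coordinate is (-1)/(-3) = 1/3.
[DGF] = ½·(0·(2/3−6) + (7/3)·(6−(-8)) + 4·(-8−(2/3))) = ½·(0 + 98/3 − 104/3) = -1, so the E-coordinate is 1/3.
[DEG] = ½·(0·(4−(2/3)) + 3·(2/3−(-8)) + (7/3)·(-8−4)) = ½·(0 + 26 − 28) = -1, so the F-coordinate is 1/3.
Check: 1/3 + 1/3 + 1/3 = 1.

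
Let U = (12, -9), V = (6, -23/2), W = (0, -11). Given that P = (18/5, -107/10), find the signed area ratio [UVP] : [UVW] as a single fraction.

[UVW] = ½·(12·(-23/2−(-11)) + 6·(-11−(-9)) + 0·(-9−(-23/2))) = ½·(-6 − 12 + 0) = -9.
[UVP] = ½·(12·(-23/2−(-107/10)) + 6·(-107/10−(-9)) + (18/5)·(-9−(-23/2))) = ½·(-48/5 − 51/5 + 9) = -27/5, so the ratio is (-27/5)/(-9) = 3/5.

3/5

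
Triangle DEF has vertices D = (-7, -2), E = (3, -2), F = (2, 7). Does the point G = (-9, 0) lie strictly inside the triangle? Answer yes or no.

Barycentric coordinates of G: (53/45, -2/5, 2/9).
The three coordinates are positive, negative, positive; a point is interior exactly when all three are positive.

no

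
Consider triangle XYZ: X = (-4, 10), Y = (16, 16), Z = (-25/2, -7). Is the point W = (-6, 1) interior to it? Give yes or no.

yes

Barycentric coordinates of W: (157/578, 5/34, 168/289).
The three coordinates are positive, positive, positive; a point is interior exactly when all three are positive.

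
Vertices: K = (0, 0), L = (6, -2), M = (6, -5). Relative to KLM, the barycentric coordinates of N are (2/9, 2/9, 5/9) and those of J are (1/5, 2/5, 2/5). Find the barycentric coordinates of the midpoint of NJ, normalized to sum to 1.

(19/90, 14/45, 43/90)

Since both coordinate triples sum to 1, the midpoint's barycentrics are the componentwise average.
(2/9+1/5)/2 = 19/90; similarly 14/45 and 43/90.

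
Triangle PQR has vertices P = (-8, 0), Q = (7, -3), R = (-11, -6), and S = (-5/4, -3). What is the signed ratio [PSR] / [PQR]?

1/2

[PQR] = ½·((-8)·(-3−(-6)) + 7·(-6−0) + (-11)·(0−(-3))) = ½·(-24 − 42 − 33) = -99/2.
[PSR] = ½·((-8)·(-3−(-6)) + (-5/4)·(-6−0) + (-11)·(0−(-3))) = ½·(-24 + 15/2 − 33) = -99/4, so the ratio is (-99/4)/(-99/2) = 1/2.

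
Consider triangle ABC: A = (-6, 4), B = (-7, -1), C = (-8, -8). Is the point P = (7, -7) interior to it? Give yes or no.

no

Barycentric coordinates of P: (52, -89, 38).
The three coordinates are positive, negative, positive; a point is interior exactly when all three are positive.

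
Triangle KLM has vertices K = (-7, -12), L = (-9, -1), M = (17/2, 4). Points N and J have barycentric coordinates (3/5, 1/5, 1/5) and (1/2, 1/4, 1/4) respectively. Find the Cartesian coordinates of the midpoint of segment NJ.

Barycentric coordinates of the midpoint are the average: (11/20, 9/40, 9/40).
Converting: (11/20)·K + (9/40)·L + (9/40)·M = (-317/80, -237/40).

(-317/80, -237/40)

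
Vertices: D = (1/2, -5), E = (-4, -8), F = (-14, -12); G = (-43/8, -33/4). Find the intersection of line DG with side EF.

(-22/3, -28/3)

Barycentric coordinates of G with respect to DEF: (1/4, 1/2, 1/4).
On side EF the D-coordinate is zero; dropping G's D-weight 1/4 and renormalizing the remaining 1/2 : 1/4 gives weights 2/3, 1/3 on E, F.
H = (2/3)·(-4, -8) + (1/3)·(-14, -12) = (-22/3, -28/3).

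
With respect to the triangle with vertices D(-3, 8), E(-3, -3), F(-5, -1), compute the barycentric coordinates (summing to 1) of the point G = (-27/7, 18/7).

Signed area of the reference triangle: [DEF] = ½·((-3)·(-3−(-1)) + (-3)·(-1−8) + (-5)·(8−(-3))) = ½·(6 + 27 − 55) = -11.
[GEF] = ½·((-27/7)·(-3−(-1)) + (-3)·(-1−(18/7)) + (-5)·(18/7−(-3))) = ½·(54/7 + 75/7 − 195/7) = -33/7, so the D-coordinate is (-33/7)/(-11) = 3/7.
[DGF] = ½·((-3)·(18/7−(-1)) + (-27/7)·(-1−8) + (-5)·(8−(18/7))) = ½·(-75/7 + 243/7 − 190/7) = -11/7, so the E-coordinate is 1/7.
[DEG] = ½·((-3)·(-3−(18/7)) + (-3)·(18/7−8) + (-27/7)·(8−(-3))) = ½·(117/7 + 114/7 − 297/7) = -33/7, so the F-coordinate is 3/7.
Check: 3/7 + 1/7 + 3/7 = 1.

(3/7, 1/7, 3/7)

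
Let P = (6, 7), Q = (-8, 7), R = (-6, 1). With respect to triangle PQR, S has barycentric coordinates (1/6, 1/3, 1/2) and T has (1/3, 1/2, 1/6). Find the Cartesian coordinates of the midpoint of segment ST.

(-23/6, 5)

Barycentric coordinates of the midpoint are the average: (1/4, 5/12, 1/3).
Converting: (1/4)·P + (5/12)·Q + (1/3)·R = (-23/6, 5).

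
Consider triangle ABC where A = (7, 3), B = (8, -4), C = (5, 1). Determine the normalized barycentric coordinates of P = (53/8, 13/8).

Signed area of the reference triangle: [ABC] = ½·(7·(-4−1) + 8·(1−3) + 5·(3−(-4))) = ½·(-35 − 16 + 35) = -8.
[PBC] = ½·((53/8)·(-4−1) + 8·(1−(13/8)) + 5·(13/8−(-4))) = ½·(-265/8 − 5 + 225/8) = -5, so the A-coordinate is (-5)/(-8) = 5/8.
[APC] = ½·(7·(13/8−1) + (53/8)·(1−3) + 5·(3−(13/8))) = ½·(35/8 − 53/4 + 55/8) = -1, so the B-coordinate is 1/8.
[ABP] = ½·(7·(-4−(13/8)) + 8·(13/8−3) + (53/8)·(3−(-4))) = ½·(-315/8 − 11 + 371/8) = -2, so the C-coordinate is 1/4.

(5/8, 1/8, 1/4)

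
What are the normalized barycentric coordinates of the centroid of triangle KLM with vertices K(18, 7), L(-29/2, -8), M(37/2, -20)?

The centroid is the average of the vertices, so each weight is 1/3.

(1/3, 1/3, 1/3)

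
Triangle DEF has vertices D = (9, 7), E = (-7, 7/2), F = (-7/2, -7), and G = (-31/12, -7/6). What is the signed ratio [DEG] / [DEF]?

[DEF] = ½·(9·(7/2−(-7)) + (-7)·(-7−7) + (-7/2)·(7−(7/2))) = ½·(189/2 + 98 − 49/4) = 721/8.
[DEG] = ½·(9·(7/2−(-7/6)) + (-7)·(-7/6−7) + (-31/12)·(7−(7/2))) = ½·(42 + 343/6 − 217/24) = 721/16, so the ratio is (721/16)/(721/8) = 1/2.

1/2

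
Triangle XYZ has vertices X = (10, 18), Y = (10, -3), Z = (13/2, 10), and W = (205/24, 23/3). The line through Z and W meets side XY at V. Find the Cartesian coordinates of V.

Barycentric coordinates of W with respect to XYZ: (1/4, 1/3, 5/12).
On side XY the Z-coordinate is zero; dropping W's Z-weight 5/12 and renormalizing the remaining 1/4 : 1/3 gives weights 3/7, 4/7 on X, Y.
V = (3/7)·(10, 18) + (4/7)·(10, -3) = (10, 6).

(10, 6)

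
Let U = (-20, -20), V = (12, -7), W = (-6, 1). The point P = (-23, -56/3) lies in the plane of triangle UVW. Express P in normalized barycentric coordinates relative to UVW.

(1, -1/6, 1/6)

Signed area of the reference triangle: [UVW] = ½·((-20)·(-7−1) + 12·(1−(-20)) + (-6)·(-20−(-7))) = ½·(160 + 252 + 78) = 245.
[PVW] = ½·((-23)·(-7−1) + 12·(1−(-56/3)) + (-6)·(-56/3−(-7))) = ½·(184 + 236 + 70) = 245, so the U-coordinate is 245/245 = 1.
[UPW] = ½·((-20)·(-56/3−1) + (-23)·(1−(-20)) + (-6)·(-20−(-56/3))) = ½·(1180/3 − 483 + 8) = -245/6, so the V-coordinate is -1/6.
[UVP] = ½·((-20)·(-7−(-56/3)) + 12·(-56/3−(-20)) + (-23)·(-20−(-7))) = ½·(-700/3 + 16 + 299) = 245/6, so the W-coordinate is 1/6.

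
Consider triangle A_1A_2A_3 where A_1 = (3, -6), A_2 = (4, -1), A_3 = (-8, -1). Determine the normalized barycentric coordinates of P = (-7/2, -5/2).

Signed area of the reference triangle: [A_1A_2A_3] = ½·(3·(-1−(-1)) + 4·(-1−(-6)) + (-8)·(-6−(-1))) = ½·(0 + 20 + 40) = 30.
[PA_2A_3] = ½·((-7/2)·(-1−(-1)) + 4·(-1−(-5/2)) + (-8)·(-5/2−(-1))) = ½·(0 + 6 + 12) = 9, so the A_1-coordinate is 9/30 = 3/10.
[A_1PA_3] = ½·(3·(-5/2−(-1)) + (-7/2)·(-1−(-6)) + (-8)·(-6−(-5/2))) = ½·(-9/2 − 35/2 + 28) = 3, so the A_2-coordinate is 1/10.
[A_1A_2P] = ½·(3·(-1−(-5/2)) + 4·(-5/2−(-6)) + (-7/2)·(-6−(-1))) = ½·(9/2 + 14 + 35/2) = 18, so the A_3-coordinate is 3/5.
Check: 3/10 + 1/10 + 3/5 = 1.

(3/10, 1/10, 3/5)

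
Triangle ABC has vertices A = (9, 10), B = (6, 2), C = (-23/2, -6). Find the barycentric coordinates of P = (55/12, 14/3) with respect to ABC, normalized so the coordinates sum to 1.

Signed area of the reference triangle: [ABC] = ½·(9·(2−(-6)) + 6·(-6−10) + (-23/2)·(10−2)) = ½·(72 − 96 − 92) = -58.
[PBC] = ½·((55/12)·(2−(-6)) + 6·(-6−(14/3)) + (-23/2)·(14/3−2)) = ½·(110/3 − 64 − 92/3) = -29, so the A-coordinate is (-29)/(-58) = 1/2.
[APC] = ½·(9·(14/3−(-6)) + (55/12)·(-6−10) + (-23/2)·(10−(14/3))) = ½·(96 − 220/3 − 184/3) = -58/3, so the B-coordinate is 1/3.
[ABP] = ½·(9·(2−(14/3)) + 6·(14/3−10) + (55/12)·(10−2)) = ½·(-24 − 32 + 110/3) = -29/3, so the C-coordinate is 1/6.
Check: 1/2 + 1/3 + 1/6 = 1.

(1/2, 1/3, 1/6)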